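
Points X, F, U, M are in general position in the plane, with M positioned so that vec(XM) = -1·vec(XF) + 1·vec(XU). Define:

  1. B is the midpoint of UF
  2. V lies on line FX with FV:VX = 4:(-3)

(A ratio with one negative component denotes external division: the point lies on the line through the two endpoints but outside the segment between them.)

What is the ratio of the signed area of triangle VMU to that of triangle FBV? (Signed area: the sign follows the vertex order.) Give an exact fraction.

Assign X = (0, 0), F = (1, 0), U = (0, 1), M = (-1, 1) — the answer is frame-independent, so this choice is without loss of generality.
1. B is the midpoint of UF ⇒ B = (1/2, 1/2)
2. V lies on line FX with FV:VX = 4:(-3) ⇒ V = (-3, 0)
2·[VMU] = -1, 2·[FBV] = 2
[VMU]:[FBV] = -1:2 = -1/2

[VMU]:[FBV] = -1/2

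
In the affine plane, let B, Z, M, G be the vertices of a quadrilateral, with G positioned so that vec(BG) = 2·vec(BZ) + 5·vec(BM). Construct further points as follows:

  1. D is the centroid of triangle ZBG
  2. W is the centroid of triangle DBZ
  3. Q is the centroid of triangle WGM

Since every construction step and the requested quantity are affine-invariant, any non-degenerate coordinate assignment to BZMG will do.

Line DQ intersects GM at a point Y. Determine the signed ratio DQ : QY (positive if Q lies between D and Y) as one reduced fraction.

Choose coordinates B = (0, 0), Z = (1, 0), M = (0, 1), G = (2, 5).
1. D is the centroid of triangle ZBG ⇒ D = (1, 5/3)
2. W is the centroid of triangle DBZ ⇒ W = (2/3, 5/9)
3. Q is the centroid of triangle WGM ⇒ Q = (8/9, 59/27)
line DQ meets GM at Y = (4/5, 13/5)
Q = D + t·(Y−D) with t = 5/9, so DQ:QY = 5/9:4/9

DQ:QY = 5/4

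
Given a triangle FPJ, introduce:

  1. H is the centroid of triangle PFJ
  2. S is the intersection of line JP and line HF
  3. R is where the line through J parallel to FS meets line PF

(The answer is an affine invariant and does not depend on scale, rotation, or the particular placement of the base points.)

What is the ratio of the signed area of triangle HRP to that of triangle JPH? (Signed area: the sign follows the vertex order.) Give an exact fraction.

[HRP]:[JPH] = -2

Set F = (0, 0), P = (1, 0), J = (0, 1); any affine frame gives the same invariant.
1. H is the centroid of triangle PFJ ⇒ H = (1/3, 1/3)
2. S is the intersection of line JP and line HF ⇒ S = (1/2, 1/2)
3. R is where the line through J parallel to FS meets line PF ⇒ R = (-1, 0)
2·[HRP] = 2/3, 2·[JPH] = -1/3
[HRP]:[JPH] = 2/3:-1/3 = -2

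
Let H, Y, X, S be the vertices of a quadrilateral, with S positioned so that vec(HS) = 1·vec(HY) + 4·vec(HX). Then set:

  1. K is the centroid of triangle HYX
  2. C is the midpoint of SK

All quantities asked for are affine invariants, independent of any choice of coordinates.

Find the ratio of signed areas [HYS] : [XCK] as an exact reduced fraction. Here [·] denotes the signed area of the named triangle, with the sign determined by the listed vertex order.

Work in coordinates with H = (0, 0), Y = (1, 0), X = (0, 1), S = (1, 4).
1. K is the centroid of triangle HYX ⇒ K = (1/3, 1/3)
2. C is the midpoint of SK ⇒ C = (2/3, 13/6)
2·[HYS] = 4, 2·[XCK] = -5/6
[HYS]:[XCK] = 4:-5/6 = -24/5

[HYS]:[XCK] = -24/5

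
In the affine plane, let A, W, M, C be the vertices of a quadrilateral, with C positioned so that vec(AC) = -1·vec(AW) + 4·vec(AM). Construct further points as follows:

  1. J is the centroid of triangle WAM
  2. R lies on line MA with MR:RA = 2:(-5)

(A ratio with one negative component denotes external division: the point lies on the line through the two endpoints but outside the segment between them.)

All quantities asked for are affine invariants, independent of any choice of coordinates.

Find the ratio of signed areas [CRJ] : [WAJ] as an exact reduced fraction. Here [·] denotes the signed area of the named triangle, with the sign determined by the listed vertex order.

[CRJ]:[WAJ] = 5/3

Assign A = (0, 0), W = (1, 0), M = (0, 1), C = (-1, 4) — the answer is frame-independent, so this choice is without loss of generality.
1. J is the centroid of triangle WAM ⇒ J = (1/3, 1/3)
2. R lies on line MA with MR:RA = 2:(-5) ⇒ R = (0, 5/3)
2·[CRJ] = -5/9, 2·[WAJ] = -1/3
[CRJ]:[WAJ] = -5/9:-1/3 = 5/3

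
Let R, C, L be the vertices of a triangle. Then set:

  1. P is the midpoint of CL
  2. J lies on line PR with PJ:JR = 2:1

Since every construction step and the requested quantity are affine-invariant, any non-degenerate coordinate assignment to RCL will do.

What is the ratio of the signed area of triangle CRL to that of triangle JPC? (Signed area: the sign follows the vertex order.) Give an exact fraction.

Assign R = (0, 0), C = (1, 0), L = (0, 1) — the answer is frame-independent, so this choice is without loss of generality.
1. P is the midpoint of CL ⇒ P = (1/2, 1/2)
2. J lies on line PR with PJ:JR = 2:1 ⇒ J = (1/6, 1/6)
2·[CRL] = -1, 2·[JPC] = -1/3
[CRL]:[JPC] = -1:-1/3 = 3

[CRL]:[JPC] = 3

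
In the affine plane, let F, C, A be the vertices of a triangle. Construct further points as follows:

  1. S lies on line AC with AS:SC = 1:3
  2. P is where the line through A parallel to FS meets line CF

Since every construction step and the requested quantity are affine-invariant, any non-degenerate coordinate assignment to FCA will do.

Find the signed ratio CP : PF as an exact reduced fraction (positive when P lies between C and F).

CP:PF = -4

Set F = (0, 0), C = (1, 0), A = (0, 1); any affine frame gives the same invariant.
1. S lies on line AC with AS:SC = 1:3 ⇒ S = (1/4, 3/4)
2. P is where the line through A parallel to FS meets line CF ⇒ P = (-1/3, 0)
P = C + t·(F−C) with t = 4/3, so CP:PF = t:(1−t) = 4/3:-1/3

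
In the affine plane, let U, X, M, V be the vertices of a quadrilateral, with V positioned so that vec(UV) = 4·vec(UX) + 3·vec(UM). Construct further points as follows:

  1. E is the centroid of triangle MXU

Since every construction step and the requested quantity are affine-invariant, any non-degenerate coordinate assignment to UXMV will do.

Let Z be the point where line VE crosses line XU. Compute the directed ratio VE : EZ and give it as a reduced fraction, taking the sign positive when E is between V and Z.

Set U = (0, 0), X = (1, 0), M = (0, 1), V = (4, 3); any affine frame gives the same invariant.
1. E is the centroid of triangle MXU ⇒ E = (1/3, 1/3)
line VE meets XU at Z = (-1/8, 0)
E = V + t·(Z−V) with t = 8/9, so VE:EZ = 8/9:1/9

VE:EZ = 8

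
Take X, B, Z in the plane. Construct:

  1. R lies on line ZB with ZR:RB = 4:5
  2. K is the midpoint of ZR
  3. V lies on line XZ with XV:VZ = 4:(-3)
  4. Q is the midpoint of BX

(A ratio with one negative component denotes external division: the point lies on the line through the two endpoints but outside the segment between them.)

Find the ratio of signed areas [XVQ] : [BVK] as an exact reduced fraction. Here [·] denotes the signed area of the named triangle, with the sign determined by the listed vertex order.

[XVQ]:[BVK] = -6/7

Work in coordinates with X = (0, 0), B = (1, 0), Z = (0, 1).
1. R lies on line ZB with ZR:RB = 4:5 ⇒ R = (4/9, 5/9)
2. K is the midpoint of ZR ⇒ K = (2/9, 7/9)
3. V lies on line XZ with XV:VZ = 4:(-3) ⇒ V = (0, 4)
4. Q is the midpoint of BX ⇒ Q = (1/2, 0)
2·[XVQ] = -2, 2·[BVK] = 7/3
[XVQ]:[BVK] = -2:7/3 = -6/7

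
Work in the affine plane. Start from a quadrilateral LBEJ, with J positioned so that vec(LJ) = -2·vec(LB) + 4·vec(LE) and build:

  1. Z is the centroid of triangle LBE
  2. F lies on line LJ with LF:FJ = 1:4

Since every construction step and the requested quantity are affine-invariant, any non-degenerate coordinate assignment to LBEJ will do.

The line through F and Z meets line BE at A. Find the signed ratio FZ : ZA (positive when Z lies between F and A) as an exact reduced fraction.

FZ:ZA = 4/5

Choose coordinates L = (0, 0), B = (1, 0), E = (0, 1), J = (-2, 4).
1. Z is the centroid of triangle LBE ⇒ Z = (1/3, 1/3)
2. F lies on line LJ with LF:FJ = 1:4 ⇒ F = (-2/5, 4/5)
line FZ meets BE at A = (5/4, -1/4)
Z = F + t·(A−F) with t = 4/9, so FZ:ZA = 4/9:5/9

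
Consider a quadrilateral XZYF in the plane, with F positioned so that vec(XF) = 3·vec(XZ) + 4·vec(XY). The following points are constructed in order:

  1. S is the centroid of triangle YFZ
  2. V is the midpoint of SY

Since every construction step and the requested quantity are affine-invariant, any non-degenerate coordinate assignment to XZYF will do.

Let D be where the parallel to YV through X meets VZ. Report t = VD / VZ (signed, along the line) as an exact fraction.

t = 2/3

Choose coordinates X = (0, 0), Z = (1, 0), Y = (0, 1), F = (3, 4).
1. S is the centroid of triangle YFZ ⇒ S = (4/3, 5/3)
2. V is the midpoint of SY ⇒ V = (2/3, 4/3)
through X parallel to YV: direction (2/3, 1/3); meets VZ at D = (8/9, 4/9)
D = V + t·(Z−V) with t = 2/3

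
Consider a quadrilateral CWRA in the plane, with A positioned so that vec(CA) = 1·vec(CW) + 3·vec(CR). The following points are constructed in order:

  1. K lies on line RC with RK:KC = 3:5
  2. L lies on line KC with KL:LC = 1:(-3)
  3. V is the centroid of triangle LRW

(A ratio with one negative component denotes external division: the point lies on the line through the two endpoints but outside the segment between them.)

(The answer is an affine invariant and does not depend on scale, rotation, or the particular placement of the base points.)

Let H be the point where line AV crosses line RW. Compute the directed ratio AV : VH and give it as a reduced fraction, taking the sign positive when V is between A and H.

Work in coordinates with C = (0, 0), W = (1, 0), R = (0, 1), A = (1, 3).
1. K lies on line RC with RK:KC = 3:5 ⇒ K = (0, 5/8)
2. L lies on line KC with KL:LC = 1:(-3) ⇒ L = (0, 15/16)
3. V is the centroid of triangle LRW ⇒ V = (1/3, 31/48)
line AV meets RW at H = (49/145, 96/145)
V = A + t·(H−A) with t = 145/144, so AV:VH = 145/144:-1/144

AV:VH = -145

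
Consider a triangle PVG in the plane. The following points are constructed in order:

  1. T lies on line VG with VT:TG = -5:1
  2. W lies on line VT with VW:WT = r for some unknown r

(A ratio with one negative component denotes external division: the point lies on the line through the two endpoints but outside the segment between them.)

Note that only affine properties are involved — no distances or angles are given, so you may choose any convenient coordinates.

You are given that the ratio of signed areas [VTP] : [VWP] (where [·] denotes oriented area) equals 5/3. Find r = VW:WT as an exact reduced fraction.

r = 3/2

Set P = (0, 0), V = (1, 0), G = (0, 1); any affine frame gives the same invariant.
1. T lies on line VG with VT:TG = -5:1 ⇒ T = (-1/4, 5/4)
2. With VW:WT = r, write λ = r/(r+1) so W = V + λ·(T−V); W is affine-linear in λ
Every point depending on W is an affine combination of W and λ-independent points, so each such coordinate is linear in λ; the λ² term in each signed area is a multiple of (T−V)×(T−V) = 0, so 2·[VTP] and 2·[VWP] are each linear in λ. Evaluating at λ=0 and λ=1:
  2·[VTP] = 5/4,   2·[VWP] = 5/4·λ
So [VTP]:[VWP] = (5/4) / (5/4·λ). Setting this equal to 5/3:
  5/4 = 5/3·(5/4·λ)  ⇒  λ = 3/5
Then r = λ/(1−λ) = (3/5)/(2/5) = 3/2. Check: with r = 3/2, W = (1/4, 3/4) and [VTP]:[VWP] = 5/3 as required.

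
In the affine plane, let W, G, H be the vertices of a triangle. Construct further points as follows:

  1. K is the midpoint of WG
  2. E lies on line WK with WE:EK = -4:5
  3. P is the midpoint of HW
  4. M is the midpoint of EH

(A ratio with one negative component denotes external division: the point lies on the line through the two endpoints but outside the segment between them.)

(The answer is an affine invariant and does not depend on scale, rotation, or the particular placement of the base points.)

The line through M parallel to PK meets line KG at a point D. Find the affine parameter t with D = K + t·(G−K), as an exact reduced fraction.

t = -2

Assign W = (0, 0), G = (1, 0), H = (0, 1) — the answer is frame-independent, so this choice is without loss of generality.
1. K is the midpoint of WG ⇒ K = (1/2, 0)
2. E lies on line WK with WE:EK = -4:5 ⇒ E = (-2, 0)
3. P is the midpoint of HW ⇒ P = (0, 1/2)
4. M is the midpoint of EH ⇒ M = (-1, 1/2)
through M parallel to PK: direction (1/2, -1/2); meets KG at D = (-1/2, 0)
D = K + t·(G−K) with t = -2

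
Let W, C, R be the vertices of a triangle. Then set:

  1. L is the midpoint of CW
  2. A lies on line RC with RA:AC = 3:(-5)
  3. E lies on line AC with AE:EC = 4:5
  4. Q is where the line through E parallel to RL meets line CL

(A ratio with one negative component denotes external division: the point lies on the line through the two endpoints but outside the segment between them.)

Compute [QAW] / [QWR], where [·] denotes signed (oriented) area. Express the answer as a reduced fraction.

[QAW]:[QWR] = -5/2

Choose coordinates W = (0, 0), C = (1, 0), R = (0, 1).
1. L is the midpoint of CW ⇒ L = (1/2, 0)
2. A lies on line RC with RA:AC = 3:(-5) ⇒ A = (-3/2, 5/2)
3. E lies on line AC with AE:EC = 4:5 ⇒ E = (-7/18, 25/18)
4. Q is where the line through E parallel to RL meets line CL ⇒ Q = (11/36, 0)
2·[QAW] = 55/72, 2·[QWR] = -11/36
[QAW]:[QWR] = 55/72:-11/36 = -5/2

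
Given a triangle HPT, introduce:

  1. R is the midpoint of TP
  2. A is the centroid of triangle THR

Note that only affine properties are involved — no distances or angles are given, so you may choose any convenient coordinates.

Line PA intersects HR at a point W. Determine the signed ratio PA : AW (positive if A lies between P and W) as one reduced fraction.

Set H = (0, 0), P = (1, 0), T = (0, 1); any affine frame gives the same invariant.
1. R is the midpoint of TP ⇒ R = (1/2, 1/2)
2. A is the centroid of triangle THR ⇒ A = (1/6, 1/2)
line PA meets HR at W = (3/8, 3/8)
A = P + t·(W−P) with t = 4/3, so PA:AW = 4/3:-1/3

PA:AW = -4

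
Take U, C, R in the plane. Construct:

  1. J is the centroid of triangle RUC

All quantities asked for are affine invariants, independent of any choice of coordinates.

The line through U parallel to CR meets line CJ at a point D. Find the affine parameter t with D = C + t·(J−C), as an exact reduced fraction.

t = 3

Work in coordinates with U = (0, 0), C = (1, 0), R = (0, 1).
1. J is the centroid of triangle RUC ⇒ J = (1/3, 1/3)
through U parallel to CR: direction (-1, 1); meets CJ at D = (-1, 1)
D = C + t·(J−C) with t = 3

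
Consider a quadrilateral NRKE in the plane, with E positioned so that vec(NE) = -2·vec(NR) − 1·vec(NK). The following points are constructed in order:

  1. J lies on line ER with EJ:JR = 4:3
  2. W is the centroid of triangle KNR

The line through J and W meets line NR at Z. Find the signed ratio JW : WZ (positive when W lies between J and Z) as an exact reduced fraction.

JW:WZ = -16/7

Choose coordinates N = (0, 0), R = (1, 0), K = (0, 1), E = (-2, -1).
1. J lies on line ER with EJ:JR = 4:3 ⇒ J = (-2/7, -3/7)
2. W is the centroid of triangle KNR ⇒ W = (1/3, 1/3)
line JW meets NR at Z = (1/16, 0)
W = J + t·(Z−J) with t = 16/9, so JW:WZ = 16/9:-7/9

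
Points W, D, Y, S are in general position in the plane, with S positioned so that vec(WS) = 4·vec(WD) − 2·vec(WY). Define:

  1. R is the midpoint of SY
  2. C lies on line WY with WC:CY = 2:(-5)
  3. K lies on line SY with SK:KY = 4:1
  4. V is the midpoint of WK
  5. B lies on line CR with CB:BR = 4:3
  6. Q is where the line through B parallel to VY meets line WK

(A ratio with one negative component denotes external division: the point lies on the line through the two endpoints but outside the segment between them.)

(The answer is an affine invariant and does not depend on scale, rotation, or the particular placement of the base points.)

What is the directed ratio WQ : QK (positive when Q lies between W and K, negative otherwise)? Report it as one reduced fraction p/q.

WQ:QK = 6

Choose coordinates W = (0, 0), D = (1, 0), Y = (0, 1), S = (4, -2).
1. R is the midpoint of SY ⇒ R = (2, -1/2)
2. C lies on line WY with WC:CY = 2:(-5) ⇒ C = (0, -2/3)
3. K lies on line SY with SK:KY = 4:1 ⇒ K = (4/5, 2/5)
4. V is the midpoint of WK ⇒ V = (2/5, 1/5)
5. B lies on line CR with CB:BR = 4:3 ⇒ B = (8/7, -4/7)
6. Q is where the line through B parallel to VY meets line WK ⇒ Q = (24/35, 12/35)
Q = W + t·(K−W) with t = 6/7, so WQ:QK = t:(1−t) = 6/7:1/7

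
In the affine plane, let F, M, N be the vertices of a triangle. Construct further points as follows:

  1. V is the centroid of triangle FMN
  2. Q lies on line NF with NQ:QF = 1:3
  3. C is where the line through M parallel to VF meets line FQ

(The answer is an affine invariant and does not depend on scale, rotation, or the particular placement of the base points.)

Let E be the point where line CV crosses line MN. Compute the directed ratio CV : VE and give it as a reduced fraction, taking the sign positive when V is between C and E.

CV:VE = 5

Assign F = (0, 0), M = (1, 0), N = (0, 1) — the answer is frame-independent, so this choice is without loss of generality.
1. V is the centroid of triangle FMN ⇒ V = (1/3, 1/3)
2. Q lies on line NF with NQ:QF = 1:3 ⇒ Q = (0, 3/4)
3. C is where the line through M parallel to VF meets line FQ ⇒ C = (0, -1)
line CV meets MN at E = (2/5, 3/5)
V = C + t·(E−C) with t = 5/6, so CV:VE = 5/6:1/6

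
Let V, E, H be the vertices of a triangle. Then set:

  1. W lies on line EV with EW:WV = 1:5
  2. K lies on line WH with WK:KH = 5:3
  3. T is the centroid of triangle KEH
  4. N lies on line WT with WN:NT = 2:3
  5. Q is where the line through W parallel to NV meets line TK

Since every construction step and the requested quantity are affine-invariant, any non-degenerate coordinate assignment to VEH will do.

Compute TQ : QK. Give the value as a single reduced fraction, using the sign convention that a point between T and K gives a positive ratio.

TQ:QK = -65/77

Choose coordinates V = (0, 0), E = (1, 0), H = (0, 1).
1. W lies on line EV with EW:WV = 1:5 ⇒ W = (5/6, 0)
2. K lies on line WH with WK:KH = 5:3 ⇒ K = (5/16, 5/8)
3. T is the centroid of triangle KEH ⇒ T = (7/16, 13/24)
4. N lies on line WT with WN:NT = 2:3 ⇒ N = (27/40, 13/60)
5. Q is where the line through W parallel to NV meets line TK ⇒ Q = (107/96, 13/144)
Q = T + t·(K−T) with t = -65/12, so TQ:QK = t:(1−t) = -65/12:77/12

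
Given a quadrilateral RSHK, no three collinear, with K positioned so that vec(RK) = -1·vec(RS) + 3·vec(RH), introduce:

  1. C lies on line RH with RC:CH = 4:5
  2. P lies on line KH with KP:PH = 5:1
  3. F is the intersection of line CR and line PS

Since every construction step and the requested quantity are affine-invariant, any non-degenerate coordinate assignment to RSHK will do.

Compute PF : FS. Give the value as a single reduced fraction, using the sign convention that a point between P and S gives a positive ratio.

PF:FS = 1/6

Choose coordinates R = (0, 0), S = (1, 0), H = (0, 1), K = (-1, 3).
1. C lies on line RH with RC:CH = 4:5 ⇒ C = (0, 4/9)
2. P lies on line KH with KP:PH = 5:1 ⇒ P = (-1/6, 4/3)
3. F is the intersection of line CR and line PS ⇒ F = (0, 8/7)
F = P + t·(S−P) with t = 1/7, so PF:FS = t:(1−t) = 1/7:6/7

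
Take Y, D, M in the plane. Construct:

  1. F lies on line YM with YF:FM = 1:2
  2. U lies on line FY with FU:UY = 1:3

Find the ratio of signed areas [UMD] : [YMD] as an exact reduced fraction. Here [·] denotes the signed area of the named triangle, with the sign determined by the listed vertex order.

Choose coordinates Y = (0, 0), D = (1, 0), M = (0, 1).
1. F lies on line YM with YF:FM = 1:2 ⇒ F = (0, 1/3)
2. U lies on line FY with FU:UY = 1:3 ⇒ U = (0, 1/4)
2·[UMD] = -3/4, 2·[YMD] = -1
[UMD]:[YMD] = -3/4:-1 = 3/4

[UMD]:[YMD] = 3/4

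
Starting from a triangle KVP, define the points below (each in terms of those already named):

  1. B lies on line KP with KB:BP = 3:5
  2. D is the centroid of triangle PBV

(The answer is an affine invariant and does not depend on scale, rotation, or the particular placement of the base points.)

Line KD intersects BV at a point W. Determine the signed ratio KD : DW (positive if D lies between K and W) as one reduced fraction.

KD:DW = -14/5

Assign K = (0, 0), V = (1, 0), P = (0, 1) — the answer is frame-independent, so this choice is without loss of generality.
1. B lies on line KP with KB:BP = 3:5 ⇒ B = (0, 3/8)
2. D is the centroid of triangle PBV ⇒ D = (1/3, 11/24)
line KD meets BV at W = (3/14, 33/112)
D = K + t·(W−K) with t = 14/9, so KD:DW = 14/9:-5/9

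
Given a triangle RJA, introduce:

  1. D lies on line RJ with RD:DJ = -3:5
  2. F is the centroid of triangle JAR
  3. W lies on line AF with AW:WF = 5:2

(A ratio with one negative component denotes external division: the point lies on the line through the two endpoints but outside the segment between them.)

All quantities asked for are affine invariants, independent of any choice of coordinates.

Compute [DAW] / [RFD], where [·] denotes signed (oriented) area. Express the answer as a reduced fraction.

[DAW]:[RFD] = -40/21

Work in coordinates with R = (0, 0), J = (1, 0), A = (0, 1).
1. D lies on line RJ with RD:DJ = -3:5 ⇒ D = (-3/2, 0)
2. F is the centroid of triangle JAR ⇒ F = (1/3, 1/3)
3. W lies on line AF with AW:WF = 5:2 ⇒ W = (5/21, 11/21)
2·[DAW] = -20/21, 2·[RFD] = 1/2
[DAW]:[RFD] = -20/21:1/2 = -40/21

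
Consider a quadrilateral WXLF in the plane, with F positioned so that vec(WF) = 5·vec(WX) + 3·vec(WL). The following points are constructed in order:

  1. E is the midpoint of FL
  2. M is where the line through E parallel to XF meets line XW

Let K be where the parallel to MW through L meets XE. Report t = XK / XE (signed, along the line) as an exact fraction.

t = 1/2

Choose coordinates W = (0, 0), X = (1, 0), L = (0, 1), F = (5, 3).
1. E is the midpoint of FL ⇒ E = (5/2, 2)
2. M is where the line through E parallel to XF meets line XW ⇒ M = (-1/6, 0)
through L parallel to MW: direction (1/6, 0); meets XE at K = (7/4, 1)
K = X + t·(E−X) with t = 1/2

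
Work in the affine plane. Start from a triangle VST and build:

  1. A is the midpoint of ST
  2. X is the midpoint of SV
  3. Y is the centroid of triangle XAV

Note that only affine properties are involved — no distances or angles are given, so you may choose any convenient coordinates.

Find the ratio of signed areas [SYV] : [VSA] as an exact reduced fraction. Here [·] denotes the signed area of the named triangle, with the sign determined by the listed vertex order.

Set V = (0, 0), S = (1, 0), T = (0, 1); any affine frame gives the same invariant.
1. A is the midpoint of ST ⇒ A = (1/2, 1/2)
2. X is the midpoint of SV ⇒ X = (1/2, 0)
3. Y is the centroid of triangle XAV ⇒ Y = (1/3, 1/6)
2·[SYV] = 1/6, 2·[VSA] = 1/2
[SYV]:[VSA] = 1/6:1/2 = 1/3

[SYV]:[VSA] = 1/3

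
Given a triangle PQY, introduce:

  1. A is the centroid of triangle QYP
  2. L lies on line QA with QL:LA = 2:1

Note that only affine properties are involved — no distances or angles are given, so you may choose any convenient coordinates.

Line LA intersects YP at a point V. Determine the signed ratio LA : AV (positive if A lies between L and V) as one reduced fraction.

Set P = (0, 0), Q = (1, 0), Y = (0, 1); any affine frame gives the same invariant.
1. A is the centroid of triangle QYP ⇒ A = (1/3, 1/3)
2. L lies on line QA with QL:LA = 2:1 ⇒ L = (5/9, 2/9)
line LA meets YP at V = (0, 1/2)
A = L + t·(V−L) with t = 2/5, so LA:AV = 2/5:3/5

LA:AV = 2/3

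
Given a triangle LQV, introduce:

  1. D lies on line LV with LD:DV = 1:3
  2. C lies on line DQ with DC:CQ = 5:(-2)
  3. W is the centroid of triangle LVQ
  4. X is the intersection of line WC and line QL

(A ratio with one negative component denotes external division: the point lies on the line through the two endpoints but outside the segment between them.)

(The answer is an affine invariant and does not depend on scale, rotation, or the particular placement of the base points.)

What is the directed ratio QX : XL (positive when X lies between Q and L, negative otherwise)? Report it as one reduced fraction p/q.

Set L = (0, 0), Q = (1, 0), V = (0, 1); any affine frame gives the same invariant.
1. D lies on line LV with LD:DV = 1:3 ⇒ D = (0, 1/4)
2. C lies on line DQ with DC:CQ = 5:(-2) ⇒ C = (5/3, -1/6)
3. W is the centroid of triangle LVQ ⇒ W = (1/3, 1/3)
4. X is the intersection of line WC and line QL ⇒ X = (11/9, 0)
X = Q + t·(L−Q) with t = -2/9, so QX:XL = t:(1−t) = -2/9:11/9

QX:XL = -2/11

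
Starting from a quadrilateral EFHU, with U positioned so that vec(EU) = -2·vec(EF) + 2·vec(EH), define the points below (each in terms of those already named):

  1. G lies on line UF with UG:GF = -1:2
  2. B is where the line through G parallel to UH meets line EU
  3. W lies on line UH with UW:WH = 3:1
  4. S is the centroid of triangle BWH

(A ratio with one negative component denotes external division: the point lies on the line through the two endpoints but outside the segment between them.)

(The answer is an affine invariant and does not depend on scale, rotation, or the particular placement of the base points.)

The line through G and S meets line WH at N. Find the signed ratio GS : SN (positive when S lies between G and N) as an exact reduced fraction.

GS:SN = 2

Work in coordinates with E = (0, 0), F = (1, 0), H = (0, 1), U = (-2, 2).
1. G lies on line UF with UG:GF = -1:2 ⇒ G = (-5, 4)
2. B is where the line through G parallel to UH meets line EU ⇒ B = (-3, 3)
3. W lies on line UH with UW:WH = 3:1 ⇒ W = (-1/2, 5/4)
4. S is the centroid of triangle BWH ⇒ S = (-7/6, 7/4)
line GS meets WH at N = (3/4, 5/8)
S = G + t·(N−G) with t = 2/3, so GS:SN = 2/3:1/3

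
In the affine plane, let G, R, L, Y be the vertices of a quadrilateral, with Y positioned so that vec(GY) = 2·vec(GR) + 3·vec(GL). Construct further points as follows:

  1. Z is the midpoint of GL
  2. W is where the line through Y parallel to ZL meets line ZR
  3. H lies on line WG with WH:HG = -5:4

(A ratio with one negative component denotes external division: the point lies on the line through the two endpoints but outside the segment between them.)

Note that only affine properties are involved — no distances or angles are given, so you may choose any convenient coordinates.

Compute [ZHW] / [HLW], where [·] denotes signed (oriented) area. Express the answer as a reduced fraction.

[ZHW]:[HLW] = -1/2

Set G = (0, 0), R = (1, 0), L = (0, 1), Y = (2, 3); any affine frame gives the same invariant.
1. Z is the midpoint of GL ⇒ Z = (0, 1/2)
2. W is where the line through Y parallel to ZL meets line ZR ⇒ W = (2, -1/2)
3. H lies on line WG with WH:HG = -5:4 ⇒ H = (-8, 2)
2·[ZHW] = 5, 2·[HLW] = -10
[ZHW]:[HLW] = 5:-10 = -1/2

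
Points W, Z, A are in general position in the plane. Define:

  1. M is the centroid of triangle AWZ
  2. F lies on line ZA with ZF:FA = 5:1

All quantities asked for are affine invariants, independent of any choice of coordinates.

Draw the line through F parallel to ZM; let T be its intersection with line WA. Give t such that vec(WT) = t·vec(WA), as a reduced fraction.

t = 11/12

Choose coordinates W = (0, 0), Z = (1, 0), A = (0, 1).
1. M is the centroid of triangle AWZ ⇒ M = (1/3, 1/3)
2. F lies on line ZA with ZF:FA = 5:1 ⇒ F = (1/6, 5/6)
through F parallel to ZM: direction (-2/3, 1/3); meets WA at T = (0, 11/12)
T = W + t·(A−W) with t = 11/12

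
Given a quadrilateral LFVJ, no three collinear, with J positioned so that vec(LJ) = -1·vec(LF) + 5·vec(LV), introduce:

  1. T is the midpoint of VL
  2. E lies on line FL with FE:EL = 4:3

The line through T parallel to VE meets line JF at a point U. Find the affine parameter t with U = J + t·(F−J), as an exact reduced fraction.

t = 13/2

Choose coordinates L = (0, 0), F = (1, 0), V = (0, 1), J = (-1, 5).
1. T is the midpoint of VL ⇒ T = (0, 1/2)
2. E lies on line FL with FE:EL = 4:3 ⇒ E = (3/7, 0)
through T parallel to VE: direction (3/7, -1); meets JF at U = (12, -55/2)
U = J + t·(F−J) with t = 13/2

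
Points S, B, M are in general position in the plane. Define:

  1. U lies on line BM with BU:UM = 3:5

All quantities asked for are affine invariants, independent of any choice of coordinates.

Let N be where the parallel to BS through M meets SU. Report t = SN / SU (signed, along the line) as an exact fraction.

Work in coordinates with S = (0, 0), B = (1, 0), M = (0, 1).
1. U lies on line BM with BU:UM = 3:5 ⇒ U = (5/8, 3/8)
through M parallel to BS: direction (-1, 0); meets SU at N = (5/3, 1)
N = S + t·(U−S) with t = 8/3

t = 8/3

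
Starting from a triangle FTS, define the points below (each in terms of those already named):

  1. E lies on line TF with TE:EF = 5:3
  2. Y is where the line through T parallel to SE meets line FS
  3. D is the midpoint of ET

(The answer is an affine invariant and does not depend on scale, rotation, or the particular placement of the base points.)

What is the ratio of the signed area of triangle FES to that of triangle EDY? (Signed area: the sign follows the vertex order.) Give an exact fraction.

Choose coordinates F = (0, 0), T = (1, 0), S = (0, 1).
1. E lies on line TF with TE:EF = 5:3 ⇒ E = (3/8, 0)
2. Y is where the line through T parallel to SE meets line FS ⇒ Y = (0, 8/3)
3. D is the midpoint of ET ⇒ D = (11/16, 0)
2·[FES] = 3/8, 2·[EDY] = 5/6
[FES]:[EDY] = 3/8:5/6 = 9/20

[FES]:[EDY] = 9/20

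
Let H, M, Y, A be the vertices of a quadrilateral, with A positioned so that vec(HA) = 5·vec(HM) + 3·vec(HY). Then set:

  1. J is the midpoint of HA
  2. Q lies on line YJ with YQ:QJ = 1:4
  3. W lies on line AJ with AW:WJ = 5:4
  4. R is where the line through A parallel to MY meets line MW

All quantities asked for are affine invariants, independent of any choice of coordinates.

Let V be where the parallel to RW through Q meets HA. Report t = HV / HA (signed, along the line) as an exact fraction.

Work in coordinates with H = (0, 0), M = (1, 0), Y = (0, 1), A = (5, 3).
1. J is the midpoint of HA ⇒ J = (5/2, 3/2)
2. Q lies on line YJ with YQ:QJ = 1:4 ⇒ Q = (1/2, 11/10)
3. W lies on line AJ with AW:WJ = 5:4 ⇒ W = (65/18, 13/6)
4. R is where the line through A parallel to MY meets line MW ⇒ R = (415/86, 273/86)
through Q parallel to RW: direction (-470/387, -130/129); meets HA at V = (-161/54, -161/90)
V = H + t·(A−H) with t = -161/270

t = -161/270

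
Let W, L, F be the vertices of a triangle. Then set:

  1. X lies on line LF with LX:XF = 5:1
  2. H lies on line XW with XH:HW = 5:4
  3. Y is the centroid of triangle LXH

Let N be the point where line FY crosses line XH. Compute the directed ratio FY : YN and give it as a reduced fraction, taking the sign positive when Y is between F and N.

Set W = (0, 0), L = (1, 0), F = (0, 1); any affine frame gives the same invariant.
1. X lies on line LF with LX:XF = 5:1 ⇒ X = (1/6, 5/6)
2. H lies on line XW with XH:HW = 5:4 ⇒ H = (2/27, 10/27)
3. Y is the centroid of triangle LXH ⇒ Y = (67/162, 65/162)
line FY meets XH at N = (67/432, 335/432)
Y = F + t·(N−F) with t = 8/3, so FY:YN = 8/3:-5/3

FY:YN = -8/5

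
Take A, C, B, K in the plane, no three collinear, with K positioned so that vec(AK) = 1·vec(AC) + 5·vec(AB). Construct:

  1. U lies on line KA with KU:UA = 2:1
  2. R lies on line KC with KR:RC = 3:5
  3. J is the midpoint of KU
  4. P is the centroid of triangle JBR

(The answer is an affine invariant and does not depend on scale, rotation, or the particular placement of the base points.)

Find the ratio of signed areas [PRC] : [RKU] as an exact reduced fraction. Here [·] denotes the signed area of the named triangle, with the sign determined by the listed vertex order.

[PRC]:[RKU] = -10/9

Work in coordinates with A = (0, 0), C = (1, 0), B = (0, 1), K = (1, 5).
1. U lies on line KA with KU:UA = 2:1 ⇒ U = (1/3, 5/3)
2. R lies on line KC with KR:RC = 3:5 ⇒ R = (1, 25/8)
3. J is the midpoint of KU ⇒ J = (2/3, 10/3)
4. P is the centroid of triangle JBR ⇒ P = (5/9, 179/72)
2·[PRC] = -25/18, 2·[RKU] = 5/4
[PRC]:[RKU] = -25/18:5/4 = -10/9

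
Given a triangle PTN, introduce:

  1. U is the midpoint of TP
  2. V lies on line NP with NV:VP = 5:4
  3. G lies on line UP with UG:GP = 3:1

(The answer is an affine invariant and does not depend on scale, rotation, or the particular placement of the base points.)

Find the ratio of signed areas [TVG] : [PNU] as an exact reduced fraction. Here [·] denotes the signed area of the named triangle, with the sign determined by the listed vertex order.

Set P = (0, 0), T = (1, 0), N = (0, 1); any affine frame gives the same invariant.
1. U is the midpoint of TP ⇒ U = (1/2, 0)
2. V lies on line NP with NV:VP = 5:4 ⇒ V = (0, 4/9)
3. G lies on line UP with UG:GP = 3:1 ⇒ G = (1/8, 0)
2·[TVG] = 7/18, 2·[PNU] = -1/2
[TVG]:[PNU] = 7/18:-1/2 = -7/9

[TVG]:[PNU] = -7/9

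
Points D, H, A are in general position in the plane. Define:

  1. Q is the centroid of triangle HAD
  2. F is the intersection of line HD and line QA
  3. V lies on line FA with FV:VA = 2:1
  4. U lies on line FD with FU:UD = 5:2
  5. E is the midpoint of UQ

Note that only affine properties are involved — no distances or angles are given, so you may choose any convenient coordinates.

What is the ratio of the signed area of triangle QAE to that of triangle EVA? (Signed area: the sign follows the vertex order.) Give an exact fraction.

[QAE]:[EVA] = 2

Work in coordinates with D = (0, 0), H = (1, 0), A = (0, 1).
1. Q is the centroid of triangle HAD ⇒ Q = (1/3, 1/3)
2. F is the intersection of line HD and line QA ⇒ F = (1/2, 0)
3. V lies on line FA with FV:VA = 2:1 ⇒ V = (1/6, 2/3)
4. U lies on line FD with FU:UD = 5:2 ⇒ U = (1/7, 0)
5. E is the midpoint of UQ ⇒ E = (5/21, 1/6)
2·[QAE] = 5/42, 2·[EVA] = 5/84
[QAE]:[EVA] = 5/42:5/84 = 2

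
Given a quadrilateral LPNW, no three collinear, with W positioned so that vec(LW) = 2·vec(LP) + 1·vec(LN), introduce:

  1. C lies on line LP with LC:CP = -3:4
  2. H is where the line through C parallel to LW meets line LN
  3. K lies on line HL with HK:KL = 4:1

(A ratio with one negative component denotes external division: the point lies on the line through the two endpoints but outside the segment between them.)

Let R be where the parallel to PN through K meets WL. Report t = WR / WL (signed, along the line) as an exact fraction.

t = 9/10

Set L = (0, 0), P = (1, 0), N = (0, 1), W = (2, 1); any affine frame gives the same invariant.
1. C lies on line LP with LC:CP = -3:4 ⇒ C = (-3, 0)
2. H is where the line through C parallel to LW meets line LN ⇒ H = (0, 3/2)
3. K lies on line HL with HK:KL = 4:1 ⇒ K = (0, 3/10)
through K parallel to PN: direction (-1, 1); meets WL at R = (1/5, 1/10)
R = W + t·(L−W) with t = 9/10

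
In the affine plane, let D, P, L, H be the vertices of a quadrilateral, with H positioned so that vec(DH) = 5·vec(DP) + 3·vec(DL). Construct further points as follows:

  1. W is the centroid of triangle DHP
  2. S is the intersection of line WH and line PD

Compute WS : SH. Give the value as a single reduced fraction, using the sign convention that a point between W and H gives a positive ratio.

Work in coordinates with D = (0, 0), P = (1, 0), L = (0, 1), H = (5, 3).
1. W is the centroid of triangle DHP ⇒ W = (2, 1)
2. S is the intersection of line WH and line PD ⇒ S = (1/2, 0)
S = W + t·(H−W) with t = -1/2, so WS:SH = t:(1−t) = -1/2:3/2

WS:SH = -1/3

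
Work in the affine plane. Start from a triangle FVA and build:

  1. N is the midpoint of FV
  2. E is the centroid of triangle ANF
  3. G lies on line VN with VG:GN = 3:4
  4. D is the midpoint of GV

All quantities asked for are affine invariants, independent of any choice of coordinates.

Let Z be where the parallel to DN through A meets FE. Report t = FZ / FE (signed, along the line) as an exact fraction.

Assign F = (0, 0), V = (1, 0), A = (0, 1) — the answer is frame-independent, so this choice is without loss of generality.
1. N is the midpoint of FV ⇒ N = (1/2, 0)
2. E is the centroid of triangle ANF ⇒ E = (1/6, 1/3)
3. G lies on line VN with VG:GN = 3:4 ⇒ G = (11/14, 0)
4. D is the midpoint of GV ⇒ D = (25/28, 0)
through A parallel to DN: direction (-11/28, 0); meets FE at Z = (1/2, 1)
Z = F + t·(E−F) with t = 3

t = 3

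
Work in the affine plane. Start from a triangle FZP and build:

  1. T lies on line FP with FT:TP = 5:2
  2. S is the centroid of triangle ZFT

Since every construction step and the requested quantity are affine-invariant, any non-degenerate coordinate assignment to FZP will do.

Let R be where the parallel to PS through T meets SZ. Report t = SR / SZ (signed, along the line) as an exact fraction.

Set F = (0, 0), Z = (1, 0), P = (0, 1); any affine frame gives the same invariant.
1. T lies on line FP with FT:TP = 5:2 ⇒ T = (0, 5/7)
2. S is the centroid of triangle ZFT ⇒ S = (1/3, 5/21)
through T parallel to PS: direction (1/3, -16/21); meets SZ at R = (5/27, 55/189)
R = S + t·(Z−S) with t = -2/9

t = -2/9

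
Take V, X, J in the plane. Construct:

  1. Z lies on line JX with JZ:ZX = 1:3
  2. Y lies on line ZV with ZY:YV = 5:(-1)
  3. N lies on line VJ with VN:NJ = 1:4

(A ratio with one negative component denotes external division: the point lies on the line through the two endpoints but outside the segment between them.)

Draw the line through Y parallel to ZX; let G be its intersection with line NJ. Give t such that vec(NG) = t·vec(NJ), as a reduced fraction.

Set V = (0, 0), X = (1, 0), J = (0, 1); any affine frame gives the same invariant.
1. Z lies on line JX with JZ:ZX = 1:3 ⇒ Z = (1/4, 3/4)
2. Y lies on line ZV with ZY:YV = 5:(-1) ⇒ Y = (-1/16, -3/16)
3. N lies on line VJ with VN:NJ = 1:4 ⇒ N = (0, 1/5)
through Y parallel to ZX: direction (3/4, -3/4); meets NJ at G = (0, -1/4)
G = N + t·(J−N) with t = -9/16

t = -9/16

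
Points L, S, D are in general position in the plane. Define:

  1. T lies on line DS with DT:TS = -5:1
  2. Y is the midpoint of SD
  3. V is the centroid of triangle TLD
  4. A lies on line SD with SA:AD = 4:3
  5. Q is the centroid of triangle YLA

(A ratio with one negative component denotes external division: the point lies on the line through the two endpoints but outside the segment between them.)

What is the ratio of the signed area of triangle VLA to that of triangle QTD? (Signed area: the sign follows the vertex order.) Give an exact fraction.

[VLA]:[QTD] = -11/35

Choose coordinates L = (0, 0), S = (1, 0), D = (0, 1).
1. T lies on line DS with DT:TS = -5:1 ⇒ T = (5/4, -1/4)
2. Y is the midpoint of SD ⇒ Y = (1/2, 1/2)
3. V is the centroid of triangle TLD ⇒ V = (5/12, 1/4)
4. A lies on line SD with SA:AD = 4:3 ⇒ A = (3/7, 4/7)
5. Q is the centroid of triangle YLA ⇒ Q = (13/42, 5/14)
2·[VLA] = -11/84, 2·[QTD] = 5/12
[VLA]:[QTD] = -11/84:5/12 = -11/35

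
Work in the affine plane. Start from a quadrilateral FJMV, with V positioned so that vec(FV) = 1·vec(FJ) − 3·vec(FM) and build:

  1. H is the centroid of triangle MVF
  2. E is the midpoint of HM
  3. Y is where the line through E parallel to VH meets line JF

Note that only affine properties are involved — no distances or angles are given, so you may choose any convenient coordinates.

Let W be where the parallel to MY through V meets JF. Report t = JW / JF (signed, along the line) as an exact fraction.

Work in coordinates with F = (0, 0), J = (1, 0), M = (0, 1), V = (1, -3).
1. H is the centroid of triangle MVF ⇒ H = (1/3, -2/3)
2. E is the midpoint of HM ⇒ E = (1/6, 1/6)
3. Y is where the line through E parallel to VH meets line JF ⇒ Y = (3/14, 0)
through V parallel to MY: direction (3/14, -1); meets JF at W = (5/14, 0)
W = J + t·(F−J) with t = 9/14

t = 9/14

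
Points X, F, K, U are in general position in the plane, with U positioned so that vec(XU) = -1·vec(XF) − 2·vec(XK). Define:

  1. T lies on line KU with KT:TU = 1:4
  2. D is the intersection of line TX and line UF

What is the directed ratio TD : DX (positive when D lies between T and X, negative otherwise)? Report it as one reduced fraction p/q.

Assign X = (0, 0), F = (1, 0), K = (0, 1), U = (-1, -2) — the answer is frame-independent, so this choice is without loss of generality.
1. T lies on line KU with KT:TU = 1:4 ⇒ T = (-1/5, 2/5)
2. D is the intersection of line TX and line UF ⇒ D = (1/3, -2/3)
D = T + t·(X−T) with t = 8/3, so TD:DX = t:(1−t) = 8/3:-5/3

TD:DX = -8/5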